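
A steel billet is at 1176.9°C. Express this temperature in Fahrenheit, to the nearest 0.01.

2150.42°F

In Fahrenheit: 1176.9000 × 1.8 + 32 = 2150.42°F.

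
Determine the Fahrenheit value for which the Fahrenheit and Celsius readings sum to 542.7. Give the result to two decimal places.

Let F be the Fahrenheit reading. The Celsius reading is C = 5/9·F - 17.7778.
Require F + C = 542.7: (14/9)·F - 17.7778 = 542.7.
F = (542.7 + 17.7778) / (14/9) = 360.31.

360.31°F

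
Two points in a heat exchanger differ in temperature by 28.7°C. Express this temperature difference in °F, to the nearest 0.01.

51.66°F

Only the scale ratio 1.8 matters for a change in temperature.
28.7 × 1.8 = 51.66.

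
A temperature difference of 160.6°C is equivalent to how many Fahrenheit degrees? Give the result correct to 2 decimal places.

289.08°F

An interval of 1°C corresponds to 1.8°F.
160.6 × 1.8 = 289.08.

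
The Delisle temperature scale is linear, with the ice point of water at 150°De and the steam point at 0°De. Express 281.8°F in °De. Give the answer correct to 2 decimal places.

First in Celsius: (281.8 - 32) × 5/9 = 138.7778°C.
Linearly onto the Delisle scale: 150 + (138.7778 / 100) × (0 - 150) = -58.17°De.

-58.17°De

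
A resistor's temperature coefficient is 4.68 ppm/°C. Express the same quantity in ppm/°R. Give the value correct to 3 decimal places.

Since only a temperature interval is involved, the additive offset between the scales drops out.
A change of 1°R is a change of 5/9°C, so per °R the value is 4.68 × 5/9 = 2.600.

2.600 ppm/°R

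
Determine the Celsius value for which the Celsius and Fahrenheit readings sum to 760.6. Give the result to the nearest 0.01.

Let C be the Celsius reading. The Fahrenheit reading is F = 1.8·C + 32.
Require C + F = 760.6: (2.8)·C + 32 = 760.6.
C = (760.6 - 32) / (2.8) = 260.21.

260.21°C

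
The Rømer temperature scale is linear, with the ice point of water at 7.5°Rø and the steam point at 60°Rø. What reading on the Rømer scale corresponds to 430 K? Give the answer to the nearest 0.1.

89.8°Rø

First in Celsius: 430 - 273.15 = 156.8500°C.
Linearly onto the Rømer scale: 7.5 + (156.8500 / 100) × (60 - 7.5) = 89.8°Rø.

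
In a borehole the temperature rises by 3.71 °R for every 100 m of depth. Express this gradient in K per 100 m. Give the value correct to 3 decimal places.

2.061 K/100 m

The quantity depends on a temperature interval, so only the ratio of degree sizes applies; the offset between the scales is irrelevant.
A change of 1°R is a change of 5/9 K, so 3.71 × 5/9 = 2.061.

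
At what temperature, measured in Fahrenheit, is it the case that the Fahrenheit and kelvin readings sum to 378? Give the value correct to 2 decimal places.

78.83°F

Let F be the Fahrenheit reading. The kelvin reading is K = 5/9·F + 255.372.
Require F + K = 378: (14/9)·F + 255.372 = 378.
F = (378 - 255.372) / (14/9) = 78.83.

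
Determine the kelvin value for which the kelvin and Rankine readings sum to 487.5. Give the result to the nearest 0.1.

Let K be the kelvin reading. The Rankine reading is R = 1.8·K.
Require K + R = 487.5: (2.8)·K = 487.5.
K = (487.5) / (2.8) = 174.1.

174.1 K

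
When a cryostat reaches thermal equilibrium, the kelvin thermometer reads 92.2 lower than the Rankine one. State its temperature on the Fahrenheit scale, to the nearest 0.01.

-252.22°F

Let x be the Rankine reading; then the kelvin reading is 5/9·x.
(5/9·x) - x = -92.2  ⇒  (-4/9)·x = -92.2  ⇒  x = 207.4500°R.
In Celsius: (207.45 - 491.67) × 5/9 = -157.9000°C.
In Fahrenheit: -157.9000 × 1.8 + 32 = -252.22°F.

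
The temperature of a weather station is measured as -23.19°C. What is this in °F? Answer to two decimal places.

In Fahrenheit: -23.1900 × 1.8 + 32 = -9.74°F.

-9.74°F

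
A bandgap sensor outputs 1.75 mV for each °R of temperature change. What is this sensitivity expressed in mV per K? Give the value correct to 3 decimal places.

3.150 mV per K

Since only a temperature interval is involved, the additive offset between the scales drops out.
A change of 1 K is a change of 1.8°R, so per K the value is 1.75 × 1.8 = 3.150.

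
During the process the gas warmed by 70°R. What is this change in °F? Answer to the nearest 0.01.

Rankine and Fahrenheit degrees are the same size, so the interval is unchanged: 70.00.

70.00°F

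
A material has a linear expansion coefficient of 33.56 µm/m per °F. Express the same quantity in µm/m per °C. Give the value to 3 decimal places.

60.408 µm/m per °C

Since only a temperature interval is involved, the additive offset between the scales drops out.
A change of 1°C is a change of 1.8°F, so per °C the value is 33.56 × 1.8 = 60.408.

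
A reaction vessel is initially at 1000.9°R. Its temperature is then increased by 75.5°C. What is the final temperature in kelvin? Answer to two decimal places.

Initial temperature in Celsius: (1000.9 - 491.67) × 5/9 = 282.9056°C.
Final Celsius temperature: 282.9056 + 75.5000 = 358.4056°C.
In kelvin: 358.4056 + 273.15 = 631.56 K.

631.56 K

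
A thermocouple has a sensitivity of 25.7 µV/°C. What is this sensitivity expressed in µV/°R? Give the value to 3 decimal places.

Since only a temperature interval is involved, the additive offset between the scales drops out.
A change of 1°R is a change of 5/9°C, so per °R the value is 25.7 × 5/9 = 14.278.

14.278 µV/°R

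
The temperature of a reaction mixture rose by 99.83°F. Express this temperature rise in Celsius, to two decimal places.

55.46°C

Only the scale ratio 5/9 matters for a change in temperature.
99.83 × 5/9 = 55.46.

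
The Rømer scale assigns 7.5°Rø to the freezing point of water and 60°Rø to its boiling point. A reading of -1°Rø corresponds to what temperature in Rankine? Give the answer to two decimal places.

462.53°R

Linear interpolation between the fixed points: C = (-1 - 7.5) × 100 / (60 - 7.5) = -16.1905°C.
Then -16.1905 × 1.8 + 491.67 = 462.53°R.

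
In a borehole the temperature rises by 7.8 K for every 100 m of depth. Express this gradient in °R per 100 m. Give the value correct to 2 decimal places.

14.04 °R/100 m

Since only a temperature interval is involved, the additive offset between the scales drops out.
A change of 1 K is a change of 1.8°R, so 7.8 × 1.8 = 14.04.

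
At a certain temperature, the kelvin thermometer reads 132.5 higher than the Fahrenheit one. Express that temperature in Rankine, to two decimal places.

Let x be the Fahrenheit reading; then the kelvin reading is 5/9·x + 255.372.
(5/9·x + 255.372) - x = 132.5  ⇒  (-4/9)·x = -122.872  ⇒  x = 276.4625°F.
In Celsius: (276.4625 - 32) × 5/9 = 135.8125°C.
In Rankine: 135.8125 × 1.8 + 491.67 = 736.13°R.

736.13°R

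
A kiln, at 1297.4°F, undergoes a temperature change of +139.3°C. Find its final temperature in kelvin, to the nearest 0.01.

1115.45 K

Initial temperature in Celsius: (1297.4 - 32) × 5/9 = 703.0000°C.
Final Celsius temperature: 703.0000 + 139.3000 = 842.3000°C.
In kelvin: 842.3000 + 273.15 = 1115.45 K.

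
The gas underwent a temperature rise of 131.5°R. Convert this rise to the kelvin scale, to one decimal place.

Only the scale ratio 5/9 matters for a change in temperature.
131.5 × 5/9 = 73.1.

73.1 K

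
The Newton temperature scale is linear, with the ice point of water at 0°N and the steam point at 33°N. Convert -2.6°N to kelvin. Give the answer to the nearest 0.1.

265.3 K

Linear interpolation between the fixed points: C = (-2.6 - 0) × 100 / (33 - 0) = -7.8788°C.
Then -7.8788 + 273.15 = 265.3 K.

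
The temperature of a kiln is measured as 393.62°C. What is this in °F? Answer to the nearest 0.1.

In Fahrenheit: 393.6200 × 1.8 + 32 = 740.5°F.

740.5°F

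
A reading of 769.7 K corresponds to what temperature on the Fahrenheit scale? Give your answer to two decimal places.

In Celsius: 769.7 - 273.15 = 496.5500°C.
In Fahrenheit: 496.5500 × 1.8 + 32 = 925.79°F.

925.79°F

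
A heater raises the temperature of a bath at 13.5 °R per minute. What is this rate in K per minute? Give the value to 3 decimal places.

7.500 K/minute

The quantity depends on a temperature interval, so only the ratio of degree sizes applies; the offset between the scales is irrelevant.
A change of 1°R is a change of 5/9 K, so 13.5 × 5/9 = 7.500.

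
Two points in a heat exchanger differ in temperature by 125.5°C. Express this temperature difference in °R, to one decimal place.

An interval of 1°C corresponds to 1.8°R.
125.5 × 1.8 = 225.9.

225.9°R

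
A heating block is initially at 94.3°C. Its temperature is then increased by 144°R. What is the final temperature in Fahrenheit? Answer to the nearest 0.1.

345.7°F

The 144°R change is an interval, so only the factor 5/9 applies: +144 × 5/9 = +80.0000°C.
Final Celsius temperature: 94.3000 + 80.0000 = 174.3000°C.
In Fahrenheit: 174.3000 × 1.8 + 32 = 345.7°F.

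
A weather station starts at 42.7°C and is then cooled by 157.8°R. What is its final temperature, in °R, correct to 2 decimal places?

410.73°R

The 157.8°R change is an interval, so only the factor 5/9 applies: -157.8 × 5/9 = -87.6667°C.
Final Celsius temperature: 42.7000 - 87.6667 = -44.9667°C.
In Rankine: -44.9667 × 1.8 + 491.67 = 410.73°R.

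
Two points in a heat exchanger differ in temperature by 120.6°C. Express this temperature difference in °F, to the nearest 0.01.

Only the scale ratio 1.8 matters for a change in temperature.
120.6 × 1.8 = 217.08.

217.08°F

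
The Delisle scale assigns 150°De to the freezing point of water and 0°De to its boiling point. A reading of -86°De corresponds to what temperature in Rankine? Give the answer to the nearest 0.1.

774.9°R

Linear interpolation between the fixed points: C = (-86 - 150) × 100 / (0 - 150) = 157.3333°C.
Then 157.3333 × 1.8 + 491.67 = 774.9°R.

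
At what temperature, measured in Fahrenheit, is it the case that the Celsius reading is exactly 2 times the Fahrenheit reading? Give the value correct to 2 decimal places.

Let F be the Fahrenheit reading. The Celsius reading is C = 5/9·F - 17.7778.
Require C = 2·F: 5/9·F - 17.7778 = 2·F.
(-13/9)·F = 17.7778  ⇒  F = -12.31.

-12.31°F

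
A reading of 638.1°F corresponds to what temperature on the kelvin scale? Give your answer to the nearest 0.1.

In Celsius: (638.1 - 32) × 5/9 = 336.7222°C.
In kelvin: 336.7222 + 273.15 = 609.9 K.

609.9 K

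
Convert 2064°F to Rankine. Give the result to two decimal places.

2523.67°R

In Celsius: (2064 - 32) × 5/9 = 1128.8889°C.
In Rankine: 1128.8889 × 1.8 + 491.67 = 2523.67°R.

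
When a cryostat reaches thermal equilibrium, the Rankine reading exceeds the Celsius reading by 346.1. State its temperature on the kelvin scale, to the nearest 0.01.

91.19 K

Let x be the Rankine reading; then the Celsius reading is 5/9·x - 273.15.
(5/9·x - 273.15) - x = -346.1  ⇒  (-4/9)·x = -72.95  ⇒  x = 164.1375°R.
In Celsius: (164.1375 - 491.67) × 5/9 = -181.9625°C.
In kelvin: -181.9625 + 273.15 = 91.19 K.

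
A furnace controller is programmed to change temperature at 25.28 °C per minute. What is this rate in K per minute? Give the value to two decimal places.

The quantity depends on a temperature interval, so only the ratio of degree sizes applies; the offset between the scales is irrelevant.
A change of 1°C is a change of 1 K, so 25.28 × 1 = 25.28.

25.28 K/minute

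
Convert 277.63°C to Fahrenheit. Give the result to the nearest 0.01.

531.73°F

In Fahrenheit: 277.6300 × 1.8 + 32 = 531.73°F.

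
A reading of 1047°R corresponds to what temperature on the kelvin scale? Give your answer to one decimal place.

581.7 K

In Celsius: (1047 - 491.67) × 5/9 = 308.5167°C.
In kelvin: 308.5167 + 273.15 = 581.7 K.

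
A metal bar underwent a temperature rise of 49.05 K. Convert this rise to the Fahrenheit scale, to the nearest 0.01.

For a temperature interval the offset drops out; only the factor 1.8 applies.
49.05 × 1.8 = 88.29.

88.29°F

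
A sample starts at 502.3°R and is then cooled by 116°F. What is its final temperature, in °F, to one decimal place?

Initial temperature in Celsius: (502.3 - 491.67) × 5/9 = 5.9056°C.
The 116°F change is an interval, so only the factor 5/9 applies: -116 × 5/9 = -64.4444°C.
Final Celsius temperature: 5.9056 - 64.4444 = -58.5389°C.
In Fahrenheit: -58.5389 × 1.8 + 32 = -73.4°F.

-73.4°F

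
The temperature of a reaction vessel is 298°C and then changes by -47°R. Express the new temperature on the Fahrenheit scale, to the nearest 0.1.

The 47°R change is an interval, so only the factor 5/9 applies: -47 × 5/9 = -26.1111°C.
Final Celsius temperature: 298.0000 - 26.1111 = 271.8889°C.
In Fahrenheit: 271.8889 × 1.8 + 32 = 521.4°F.

521.4°F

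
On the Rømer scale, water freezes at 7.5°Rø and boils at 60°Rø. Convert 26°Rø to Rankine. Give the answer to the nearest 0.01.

Linear interpolation between the fixed points: C = (26 - 7.5) × 100 / (60 - 7.5) = 35.2381°C.
Then 35.2381 × 1.8 + 491.67 = 555.10°R.

555.10°R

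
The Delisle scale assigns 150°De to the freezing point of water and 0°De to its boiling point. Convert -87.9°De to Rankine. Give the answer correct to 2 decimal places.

777.15°R

Linear interpolation between the fixed points: C = (-87.9 - 150) × 100 / (0 - 150) = 158.6000°C.
Then 158.6000 × 1.8 + 491.67 = 777.15°R.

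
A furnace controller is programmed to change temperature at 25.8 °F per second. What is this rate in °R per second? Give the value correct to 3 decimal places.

The quantity depends on a temperature interval, so only the ratio of degree sizes applies; the offset between the scales is irrelevant.
A change of 1°F is a change of 1°R, so 25.8 × 1 = 25.800.

25.800 °R/second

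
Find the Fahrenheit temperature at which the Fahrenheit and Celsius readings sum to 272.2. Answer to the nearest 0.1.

186.4°F

Let F be the Fahrenheit reading. The Celsius reading is C = 5/9·F - 17.7778.
Require F + C = 272.2: (14/9)·F - 17.7778 = 272.2.
F = (272.2 + 17.7778) / (14/9) = 186.4.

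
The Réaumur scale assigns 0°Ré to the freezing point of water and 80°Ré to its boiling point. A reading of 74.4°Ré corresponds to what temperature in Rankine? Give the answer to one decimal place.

Linear interpolation between the fixed points: C = (74.4 - 0) × 100 / (80 - 0) = 93.0000°C.
Then 93.0000 × 1.8 + 491.67 = 659.1°R.

659.1°R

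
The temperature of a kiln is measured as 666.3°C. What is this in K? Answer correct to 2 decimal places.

In kelvin: 666.3000 + 273.15 = 939.45 K.

939.45 K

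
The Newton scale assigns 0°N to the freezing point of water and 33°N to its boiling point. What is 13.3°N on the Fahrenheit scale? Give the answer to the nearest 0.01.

Linear interpolation between the fixed points: C = (13.3 - 0) × 100 / (33 - 0) = 40.3030°C.
Then 40.3030 × 1.8 + 32 = 104.55°F.

104.55°F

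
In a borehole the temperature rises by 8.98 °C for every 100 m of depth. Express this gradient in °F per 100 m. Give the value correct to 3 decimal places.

16.164 °F/100 m

The quantity depends on a temperature interval, so only the ratio of degree sizes applies; the offset between the scales is irrelevant.
A change of 1°C is a change of 1.8°F, so 8.98 × 1.8 = 16.164.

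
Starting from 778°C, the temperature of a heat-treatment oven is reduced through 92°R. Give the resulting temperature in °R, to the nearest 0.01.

1800.07°R

The 92°R change is an interval, so only the factor 5/9 applies: -92 × 5/9 = -51.1111°C.
Final Celsius temperature: 778.0000 - 51.1111 = 726.8889°C.
In Rankine: 726.8889 × 1.8 + 491.67 = 1800.07°R.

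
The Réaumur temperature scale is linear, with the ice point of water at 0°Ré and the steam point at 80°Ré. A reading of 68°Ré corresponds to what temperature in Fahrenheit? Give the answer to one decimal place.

Linear interpolation between the fixed points: C = (68 - 0) × 100 / (80 - 0) = 85.0000°C.
Then 85.0000 × 1.8 + 32 = 185.0°F.

185.0°F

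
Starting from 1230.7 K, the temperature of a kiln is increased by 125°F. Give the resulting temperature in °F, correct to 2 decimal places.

Initial temperature in Celsius: 1230.7 - 273.15 = 957.5500°C.
The 125°F change is an interval, so only the factor 5/9 applies: +125 × 5/9 = +69.4444°C.
Final Celsius temperature: 957.5500 + 69.4444 = 1026.9944°C.
In Fahrenheit: 1026.9944 × 1.8 + 32 = 1880.59°F.

1880.59°F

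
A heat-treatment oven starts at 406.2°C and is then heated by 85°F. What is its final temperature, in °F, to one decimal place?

848.2°F

The 85°F change is an interval, so only the factor 5/9 applies: +85 × 5/9 = +47.2222°C.
Final Celsius temperature: 406.2000 + 47.2222 = 453.4222°C.
In Fahrenheit: 453.4222 × 1.8 + 32 = 848.2°F.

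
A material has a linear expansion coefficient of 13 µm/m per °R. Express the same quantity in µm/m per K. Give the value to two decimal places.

23.40 µm/m per K

The quantity depends on a temperature interval, so only the ratio of degree sizes applies; the offset between the scales is irrelevant.
A change of 1 K is a change of 1.8°R, so per K the value is 13 × 1.8 = 23.40.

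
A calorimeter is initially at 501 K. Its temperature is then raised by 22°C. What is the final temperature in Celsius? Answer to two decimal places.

249.85°C

Initial temperature in Celsius: 501 - 273.15 = 227.8500°C.
Final Celsius temperature: 227.8500 + 22.0000 = 249.8500°C.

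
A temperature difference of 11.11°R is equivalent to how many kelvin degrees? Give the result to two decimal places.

Only the scale ratio 5/9 matters for a change in temperature.
11.11 × 5/9 = 6.17.

6.17 K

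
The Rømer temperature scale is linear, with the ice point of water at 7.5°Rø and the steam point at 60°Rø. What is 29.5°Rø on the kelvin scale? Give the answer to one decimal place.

315.1 K

Linear interpolation between the fixed points: C = (29.5 - 7.5) × 100 / (60 - 7.5) = 41.9048°C.
Then 41.9048 + 273.15 = 315.1 K.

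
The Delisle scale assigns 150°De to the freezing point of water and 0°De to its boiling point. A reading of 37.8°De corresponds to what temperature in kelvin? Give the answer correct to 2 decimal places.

Linear interpolation between the fixed points: C = (37.8 - 150) × 100 / (0 - 150) = 74.8000°C.
Then 74.8000 + 273.15 = 347.95 K.

347.95 K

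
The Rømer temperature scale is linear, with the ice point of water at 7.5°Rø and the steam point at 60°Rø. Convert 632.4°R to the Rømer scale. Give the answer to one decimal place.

48.5°Rø

First in Celsius: (632.4 - 491.67) × 5/9 = 78.1833°C.
Linearly onto the Rømer scale: 7.5 + (78.1833 / 100) × (60 - 7.5) = 48.5°Rø.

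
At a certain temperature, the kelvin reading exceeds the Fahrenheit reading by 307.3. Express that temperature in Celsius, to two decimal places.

-82.69°C

Let x be the kelvin reading; then the Fahrenheit reading is 1.8·x - 459.67.
(1.8·x - 459.67) - x = -307.3  ⇒  (0.8)·x = 152.37  ⇒  x = 190.4625 K.
In Celsius: 190.4625 - 273.15 = -82.69°C.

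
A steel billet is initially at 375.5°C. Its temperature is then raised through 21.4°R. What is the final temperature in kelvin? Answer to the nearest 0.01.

The 21.4°R change is an interval, so only the factor 5/9 applies: +21.4 × 5/9 = +11.8889°C.
Final Celsius temperature: 375.5000 + 11.8889 = 387.3889°C.
In kelvin: 387.3889 + 273.15 = 660.54 K.

660.54 K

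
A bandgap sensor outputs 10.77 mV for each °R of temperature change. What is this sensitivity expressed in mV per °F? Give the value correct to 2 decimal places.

The quantity depends on a temperature interval, so only the ratio of degree sizes applies; the offset between the scales is irrelevant.
A change of 1°F is a change of 1°R, so per °F the value is 10.77 × 1 = 10.77.

10.77 mV per °F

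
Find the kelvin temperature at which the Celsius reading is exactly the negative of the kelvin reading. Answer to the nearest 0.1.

136.6 K

Let K be the kelvin reading. The Celsius reading is C = 1·K - 273.15.
Require C = -1·K: 1·K - 273.15 = -1·K.
(2)·K = 273.15  ⇒  K = 136.6.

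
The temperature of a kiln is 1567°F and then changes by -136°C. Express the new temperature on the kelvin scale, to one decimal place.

Initial temperature in Celsius: (1567 - 32) × 5/9 = 852.7778°C.
Final Celsius temperature: 852.7778 - 136.0000 = 716.7778°C.
In kelvin: 716.7778 + 273.15 = 989.9 K.

989.9 K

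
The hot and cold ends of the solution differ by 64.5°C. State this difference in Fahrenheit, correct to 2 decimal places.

116.10°F

Only the scale ratio 1.8 matters for a change in temperature.
64.5 × 1.8 = 116.10.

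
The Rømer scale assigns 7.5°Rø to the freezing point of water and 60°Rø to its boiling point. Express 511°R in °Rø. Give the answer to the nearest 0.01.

First in Celsius: (511 - 491.67) × 5/9 = 10.7389°C.
Linearly onto the Rømer scale: 7.5 + (10.7389 / 100) × (60 - 7.5) = 13.14°Rø.

13.14°Rø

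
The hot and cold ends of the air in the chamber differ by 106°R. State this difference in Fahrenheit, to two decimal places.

106.00°F

Rankine and Fahrenheit degrees are the same size, so the interval is unchanged: 106.00.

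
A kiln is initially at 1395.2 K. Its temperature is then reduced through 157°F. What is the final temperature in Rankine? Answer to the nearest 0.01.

Initial temperature in Celsius: 1395.2 - 273.15 = 1122.0500°C.
The 157°F change is an interval, so only the factor 5/9 applies: -157 × 5/9 = -87.2222°C.
Final Celsius temperature: 1122.0500 - 87.2222 = 1034.8278°C.
In Rankine: 1034.8278 × 1.8 + 491.67 = 2354.36°R.

2354.36°R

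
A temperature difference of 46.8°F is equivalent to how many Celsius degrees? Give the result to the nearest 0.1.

Only the scale ratio 5/9 matters for a change in temperature.
46.8 × 5/9 = 26.0.

26.0°C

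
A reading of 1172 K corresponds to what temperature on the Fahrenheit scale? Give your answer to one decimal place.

In Celsius: 1172 - 273.15 = 898.8500°C.
In Fahrenheit: 898.8500 × 1.8 + 32 = 1649.9°F.

1649.9°F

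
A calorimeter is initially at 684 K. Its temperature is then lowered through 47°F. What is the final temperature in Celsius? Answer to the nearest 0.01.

384.74°C

Initial temperature in Celsius: 684 - 273.15 = 410.8500°C.
The 47°F change is an interval, so only the factor 5/9 applies: -47 × 5/9 = -26.1111°C.
Final Celsius temperature: 410.8500 - 26.1111 = 384.7389°C.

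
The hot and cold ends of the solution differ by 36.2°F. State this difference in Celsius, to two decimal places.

20.11°C

For a temperature interval the offset drops out; only the factor 5/9 applies.
36.2 × 5/9 = 20.11.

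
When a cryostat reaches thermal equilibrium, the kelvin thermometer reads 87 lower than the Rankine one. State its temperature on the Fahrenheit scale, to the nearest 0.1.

Let x be the Rankine reading; then the kelvin reading is 5/9·x.
(5/9·x) - x = -87  ⇒  (-4/9)·x = -87  ⇒  x = 195.7500°R.
In Celsius: (195.75 - 491.67) × 5/9 = -164.4000°C.
In Fahrenheit: -164.4000 × 1.8 + 32 = -263.9°F.

-263.9°F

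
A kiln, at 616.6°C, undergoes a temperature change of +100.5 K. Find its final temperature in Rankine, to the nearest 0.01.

1782.45°R

The 100.5 K change is an interval; Kelvin and Celsius degrees are the same size, so ΔC = +100.5°C.
Final Celsius temperature: 616.6000 + 100.5000 = 717.1000°C.
In Rankine: 717.1000 × 1.8 + 491.67 = 1782.45°R.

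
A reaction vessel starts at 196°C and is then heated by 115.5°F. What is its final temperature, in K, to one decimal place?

The 115.5°F change is an interval, so only the factor 5/9 applies: +115.5 × 5/9 = +64.1667°C.
Final Celsius temperature: 196.0000 + 64.1667 = 260.1667°C.
In kelvin: 260.1667 + 273.15 = 533.3 K.

533.3 K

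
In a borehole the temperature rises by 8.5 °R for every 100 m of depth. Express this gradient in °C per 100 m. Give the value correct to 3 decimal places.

The quantity depends on a temperature interval, so only the ratio of degree sizes applies; the offset between the scales is irrelevant.
A change of 1°R is a change of 5/9°C, so 8.5 × 5/9 = 4.722.

4.722 °C/100 m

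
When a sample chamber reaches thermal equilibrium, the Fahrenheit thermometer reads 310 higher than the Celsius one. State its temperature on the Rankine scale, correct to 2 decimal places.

1117.17°R

Let x be the Celsius reading; then the Fahrenheit reading is 1.8·x + 32.
(1.8·x + 32) - x = 310  ⇒  (0.8)·x = 278  ⇒  x = 347.5000°C.
In Rankine: 347.5000 × 1.8 + 491.67 = 1117.17°R.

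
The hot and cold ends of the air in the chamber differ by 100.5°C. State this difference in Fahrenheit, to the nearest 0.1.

180.9°F

For a temperature interval the offset drops out; only the factor 1.8 applies.
100.5 × 1.8 = 180.9.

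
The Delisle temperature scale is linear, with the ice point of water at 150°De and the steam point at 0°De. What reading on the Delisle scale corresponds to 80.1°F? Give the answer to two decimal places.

First in Celsius: (80.1 - 32) × 5/9 = 26.7222°C.
Linearly onto the Delisle scale: 150 + (26.7222 / 100) × (0 - 150) = 109.92°De.

109.92°De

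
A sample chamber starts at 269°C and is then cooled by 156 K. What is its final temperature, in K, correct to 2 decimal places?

386.15 K

The 156 K change is an interval; Kelvin and Celsius degrees are the same size, so ΔC = -156°C.
Final Celsius temperature: 269.0000 - 156.0000 = 113.0000°C.
In kelvin: 113.0000 + 273.15 = 386.15 K.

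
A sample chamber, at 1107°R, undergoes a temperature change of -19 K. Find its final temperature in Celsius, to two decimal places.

322.85°C

Initial temperature in Celsius: (1107 - 491.67) × 5/9 = 341.8500°C.
The 19 K change is an interval; Kelvin and Celsius degrees are the same size, so ΔC = -19°C.
Final Celsius temperature: 341.8500 - 19.0000 = 322.8500°C.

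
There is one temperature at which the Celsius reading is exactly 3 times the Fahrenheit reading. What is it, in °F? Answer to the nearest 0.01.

Let F be the Fahrenheit reading. The Celsius reading is C = 5/9·F - 17.7778.
Require C = 3·F: 5/9·F - 17.7778 = 3·F.
(-22/9)·F = 17.7778  ⇒  F = -7.27.

-7.27°F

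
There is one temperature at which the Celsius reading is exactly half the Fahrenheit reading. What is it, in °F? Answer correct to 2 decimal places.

320.00°F

Let F be the Fahrenheit reading. The Celsius reading is C = 5/9·F - 17.7778.
Require C = 0.5·F: 5/9·F - 17.7778 = 0.5·F.
(1/18)·F = 17.7778  ⇒  F = 320.00.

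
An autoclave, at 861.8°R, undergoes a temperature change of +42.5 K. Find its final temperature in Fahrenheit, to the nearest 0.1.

Initial temperature in Celsius: (861.8 - 491.67) × 5/9 = 205.6278°C.
The 42.5 K change is an interval; Kelvin and Celsius degrees are the same size, so ΔC = +42.5°C.
Final Celsius temperature: 205.6278 + 42.5000 = 248.1278°C.
In Fahrenheit: 248.1278 × 1.8 + 32 = 478.6°F.

478.6°F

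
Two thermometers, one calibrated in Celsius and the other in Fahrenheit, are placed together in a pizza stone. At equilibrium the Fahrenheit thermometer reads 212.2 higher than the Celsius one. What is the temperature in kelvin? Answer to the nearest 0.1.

Let x be the Celsius reading; then the Fahrenheit reading is 1.8·x + 32.
(1.8·x + 32) - x = 212.2  ⇒  (0.8)·x = 180.2  ⇒  x = 225.2500°C.
In kelvin: 225.2500 + 273.15 = 498.4 K.

498.4 K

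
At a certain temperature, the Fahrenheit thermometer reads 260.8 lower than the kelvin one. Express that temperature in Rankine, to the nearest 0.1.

447.5°R

Let x be the kelvin reading; then the Fahrenheit reading is 1.8·x - 459.67.
(1.8·x - 459.67) - x = -260.8  ⇒  (0.8)·x = 198.87  ⇒  x = 248.5875 K.
In Celsius: 248.5875 - 273.15 = -24.5625°C.
In Rankine: -24.5625 × 1.8 + 491.67 = 447.5°R.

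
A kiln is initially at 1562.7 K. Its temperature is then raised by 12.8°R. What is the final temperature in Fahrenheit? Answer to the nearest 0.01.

Initial temperature in Celsius: 1562.7 - 273.15 = 1289.5500°C.
The 12.8°R change is an interval, so only the factor 5/9 applies: +12.8 × 5/9 = +7.1111°C.
Final Celsius temperature: 1289.5500 + 7.1111 = 1296.6611°C.
In Fahrenheit: 1296.6611 × 1.8 + 32 = 2365.99°F.

2365.99°F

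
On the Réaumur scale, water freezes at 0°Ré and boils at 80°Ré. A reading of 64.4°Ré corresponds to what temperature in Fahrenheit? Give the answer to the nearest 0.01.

176.90°F

Linear interpolation between the fixed points: C = (64.4 - 0) × 100 / (80 - 0) = 80.5000°C.
Then 80.5000 × 1.8 + 32 = 176.90°F.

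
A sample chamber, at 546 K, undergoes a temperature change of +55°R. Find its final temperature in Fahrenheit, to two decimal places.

Initial temperature in Celsius: 546 - 273.15 = 272.8500°C.
The 55°R change is an interval, so only the factor 5/9 applies: +55 × 5/9 = +30.5556°C.
Final Celsius temperature: 272.8500 + 30.5556 = 303.4056°C.
In Fahrenheit: 303.4056 × 1.8 + 32 = 578.13°F.

578.13°F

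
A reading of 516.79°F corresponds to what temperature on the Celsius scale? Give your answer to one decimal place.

269.3°C

In Celsius: (516.79 - 32) × 5/9 = 269.3278°C.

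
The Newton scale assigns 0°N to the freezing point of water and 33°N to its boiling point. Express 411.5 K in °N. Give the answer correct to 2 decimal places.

First in Celsius: 411.5 - 273.15 = 138.3500°C.
Linearly onto the Newton scale: 0 + (138.3500 / 100) × (33 - 0) = 45.66°N.

45.66°N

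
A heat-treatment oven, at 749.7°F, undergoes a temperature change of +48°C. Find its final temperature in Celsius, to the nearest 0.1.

446.7°C

Initial temperature in Celsius: (749.7 - 32) × 5/9 = 398.7222°C.
Final Celsius temperature: 398.7222 + 48.0000 = 446.7222°C.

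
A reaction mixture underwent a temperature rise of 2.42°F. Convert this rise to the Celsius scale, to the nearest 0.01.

1.34°C

Only the scale ratio 5/9 matters for a change in temperature.
2.42 × 5/9 = 1.34.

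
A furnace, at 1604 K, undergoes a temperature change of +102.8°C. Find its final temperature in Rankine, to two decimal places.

3072.24°R

Initial temperature in Celsius: 1604 - 273.15 = 1330.8500°C.
Final Celsius temperature: 1330.8500 + 102.8000 = 1433.6500°C.
In Rankine: 1433.6500 × 1.8 + 491.67 = 3072.24°R.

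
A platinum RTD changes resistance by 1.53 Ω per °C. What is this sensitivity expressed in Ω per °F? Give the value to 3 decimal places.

0.850 Ω per °F

Since only a temperature interval is involved, the additive offset between the scales drops out.
A change of 1°F is a change of 5/9°C, so per °F the value is 1.53 × 5/9 = 0.850.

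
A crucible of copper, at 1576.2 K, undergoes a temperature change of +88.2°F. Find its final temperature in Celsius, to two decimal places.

1352.05°C

Initial temperature in Celsius: 1576.2 - 273.15 = 1303.0500°C.
The 88.2°F change is an interval, so only the factor 5/9 applies: +88.2 × 5/9 = +49.0000°C.
Final Celsius temperature: 1303.0500 + 49.0000 = 1352.0500°C.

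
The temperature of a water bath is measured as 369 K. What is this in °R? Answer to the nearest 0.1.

In Celsius: 369 - 273.15 = 95.8500°C.
In Rankine: 95.8500 × 1.8 + 491.67 = 664.2°R.

664.2°R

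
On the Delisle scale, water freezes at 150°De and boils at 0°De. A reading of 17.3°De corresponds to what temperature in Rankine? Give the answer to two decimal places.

Linear interpolation between the fixed points: C = (17.3 - 150) × 100 / (0 - 150) = 88.4667°C.
Then 88.4667 × 1.8 + 491.67 = 650.91°R.

650.91°R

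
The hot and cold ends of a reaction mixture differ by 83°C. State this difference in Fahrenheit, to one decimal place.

149.4°F

For a temperature interval the offset drops out; only the factor 1.8 applies.
83 × 1.8 = 149.4.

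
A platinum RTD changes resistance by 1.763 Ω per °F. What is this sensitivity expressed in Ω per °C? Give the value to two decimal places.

3.17 Ω per °C

Since only a temperature interval is involved, the additive offset between the scales drops out.
A change of 1°C is a change of 1.8°F, so per °C the value is 1.763 × 1.8 = 3.17.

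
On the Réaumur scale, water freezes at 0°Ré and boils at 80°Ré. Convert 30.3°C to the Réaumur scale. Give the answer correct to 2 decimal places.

24.24°Ré

Linearly onto the Réaumur scale: 0 + (30.3000 / 100) × (80 - 0) = 24.24°Ré.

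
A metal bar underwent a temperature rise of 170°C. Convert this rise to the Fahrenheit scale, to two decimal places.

306.00°F

For a temperature interval the offset drops out; only the factor 1.8 applies.
170 × 1.8 = 306.00.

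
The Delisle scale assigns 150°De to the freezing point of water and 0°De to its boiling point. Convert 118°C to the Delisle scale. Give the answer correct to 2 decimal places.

Linearly onto the Delisle scale: 150 + (118.0000 / 100) × (0 - 150) = -27.00°De.

-27.00°De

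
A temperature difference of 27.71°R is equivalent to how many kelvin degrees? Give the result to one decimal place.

For a temperature interval the offset drops out; only the factor 5/9 applies.
27.71 × 5/9 = 15.4.

15.4 K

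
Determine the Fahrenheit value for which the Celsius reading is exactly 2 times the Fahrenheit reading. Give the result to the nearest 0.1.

Let F be the Fahrenheit reading. The Celsius reading is C = 5/9·F - 17.7778.
Require C = 2·F: 5/9·F - 17.7778 = 2·F.
(-13/9)·F = 17.7778  ⇒  F = -12.3.

-12.3°F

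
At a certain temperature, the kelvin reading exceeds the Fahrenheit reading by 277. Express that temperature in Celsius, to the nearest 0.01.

-44.81°C

Let x be the Fahrenheit reading; then the kelvin reading is 5/9·x + 255.372.
(5/9·x + 255.372) - x = 277  ⇒  (-4/9)·x = 21.6278  ⇒  x = -48.6625°F.
In Celsius: (-48.6625 - 32) × 5/9 = -44.81°C.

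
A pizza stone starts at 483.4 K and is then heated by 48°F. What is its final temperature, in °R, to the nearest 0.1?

918.1°R

Initial temperature in Celsius: 483.4 - 273.15 = 210.2500°C.
The 48°F change is an interval, so only the factor 5/9 applies: +48 × 5/9 = +26.6667°C.
Final Celsius temperature: 210.2500 + 26.6667 = 236.9167°C.
In Rankine: 236.9167 × 1.8 + 491.67 = 918.1°R.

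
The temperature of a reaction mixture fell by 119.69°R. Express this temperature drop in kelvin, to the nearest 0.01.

Only the scale ratio 5/9 matters for a change in temperature.
119.69 × 5/9 = 66.49.

66.49 K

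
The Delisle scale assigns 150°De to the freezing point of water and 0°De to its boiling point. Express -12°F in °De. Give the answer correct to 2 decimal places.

186.67°De

First in Celsius: (-12 - 32) × 5/9 = -24.4444°C.
Linearly onto the Delisle scale: 150 + (-24.4444 / 100) × (0 - 150) = 186.67°De.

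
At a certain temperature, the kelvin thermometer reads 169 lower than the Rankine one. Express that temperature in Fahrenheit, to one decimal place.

-79.4°F

Let x be the Rankine reading; then the kelvin reading is 5/9·x.
(5/9·x) - x = -169  ⇒  (-4/9)·x = -169  ⇒  x = 380.2500°R.
In Celsius: (380.25 - 491.67) × 5/9 = -61.9000°C.
In Fahrenheit: -61.9000 × 1.8 + 32 = -79.4°F.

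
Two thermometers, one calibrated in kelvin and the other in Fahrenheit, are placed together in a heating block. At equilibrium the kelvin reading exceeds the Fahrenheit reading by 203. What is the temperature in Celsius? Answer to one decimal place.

47.7°C

Let x be the kelvin reading; then the Fahrenheit reading is 1.8·x - 459.67.
(1.8·x - 459.67) - x = -203  ⇒  (0.8)·x = 256.67  ⇒  x = 320.8375 K.
In Celsius: 320.8375 - 273.15 = 47.7°C.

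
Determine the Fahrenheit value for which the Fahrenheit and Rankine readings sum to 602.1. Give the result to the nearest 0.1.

71.2°F

Let F be the Fahrenheit reading. The Rankine reading is R = 1·F + 459.67.
Require F + R = 602.1: (2)·F + 459.67 = 602.1.
F = (602.1 - 459.67) / (2) = 71.2.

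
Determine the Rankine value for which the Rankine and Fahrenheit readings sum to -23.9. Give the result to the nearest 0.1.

217.9°R

Let R be the Rankine reading. The Fahrenheit reading is F = 1·R - 459.67.
Require R + F = -23.9: (2)·R - 459.67 = -23.9.
R = (-23.9 + 459.67) / (2) = 217.9.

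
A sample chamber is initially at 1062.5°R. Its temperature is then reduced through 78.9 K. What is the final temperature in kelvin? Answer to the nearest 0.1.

511.4 K

Initial temperature in Celsius: (1062.5 - 491.67) × 5/9 = 317.1278°C.
The 78.9 K change is an interval; Kelvin and Celsius degrees are the same size, so ΔC = -78.9°C.
Final Celsius temperature: 317.1278 - 78.9000 = 238.2278°C.
In kelvin: 238.2278 + 273.15 = 511.4 K.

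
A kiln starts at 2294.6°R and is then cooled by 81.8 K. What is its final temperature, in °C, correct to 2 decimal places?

Initial temperature in Celsius: (2294.6 - 491.67) × 5/9 = 1001.6278°C.
The 81.8 K change is an interval; Kelvin and Celsius degrees are the same size, so ΔC = -81.8°C.
Final Celsius temperature: 1001.6278 - 81.8000 = 919.8278°C.

919.83°C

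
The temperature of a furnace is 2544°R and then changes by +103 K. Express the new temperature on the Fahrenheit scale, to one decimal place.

2269.7°F

Initial temperature in Celsius: (2544 - 491.67) × 5/9 = 1140.1833°C.
The 103 K change is an interval; Kelvin and Celsius degrees are the same size, so ΔC = +103°C.
Final Celsius temperature: 1140.1833 + 103.0000 = 1243.1833°C.
In Fahrenheit: 1243.1833 × 1.8 + 32 = 2269.7°F.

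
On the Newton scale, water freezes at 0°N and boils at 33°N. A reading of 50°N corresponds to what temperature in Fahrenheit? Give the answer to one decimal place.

304.7°F

Linear interpolation between the fixed points: C = (50 - 0) × 100 / (33 - 0) = 151.5152°C.
Then 151.5152 × 1.8 + 32 = 304.7°F.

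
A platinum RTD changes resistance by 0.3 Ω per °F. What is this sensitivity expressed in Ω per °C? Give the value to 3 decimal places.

0.540 Ω per °C

Since only a temperature interval is involved, the additive offset between the scales drops out.
A change of 1°C is a change of 1.8°F, so per °C the value is 0.3 × 1.8 = 0.540.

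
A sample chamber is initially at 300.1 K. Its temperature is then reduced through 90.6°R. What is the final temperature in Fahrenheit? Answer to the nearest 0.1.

Initial temperature in Celsius: 300.1 - 273.15 = 26.9500°C.
The 90.6°R change is an interval, so only the factor 5/9 applies: -90.6 × 5/9 = -50.3333°C.
Final Celsius temperature: 26.9500 - 50.3333 = -23.3833°C.
In Fahrenheit: -23.3833 × 1.8 + 32 = -10.1°F.

-10.1°F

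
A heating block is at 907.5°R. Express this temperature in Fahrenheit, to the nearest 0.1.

447.8°F

In Celsius: (907.5 - 491.67) × 5/9 = 231.0167°C.
In Fahrenheit: 231.0167 × 1.8 + 32 = 447.8°F.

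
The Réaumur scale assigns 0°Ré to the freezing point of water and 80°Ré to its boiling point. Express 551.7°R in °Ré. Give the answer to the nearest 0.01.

26.68°Ré

First in Celsius: (551.7 - 491.67) × 5/9 = 33.3500°C.
Linearly onto the Réaumur scale: 0 + (33.3500 / 100) × (80 - 0) = 26.68°Ré.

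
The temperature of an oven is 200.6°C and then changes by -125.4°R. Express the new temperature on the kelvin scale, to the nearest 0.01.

The 125.4°R change is an interval, so only the factor 5/9 applies: -125.4 × 5/9 = -69.6667°C.
Final Celsius temperature: 200.6000 - 69.6667 = 130.9333°C.
In kelvin: 130.9333 + 273.15 = 404.08 K.

404.08 K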